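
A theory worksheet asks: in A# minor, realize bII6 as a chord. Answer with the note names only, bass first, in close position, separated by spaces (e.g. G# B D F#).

bII6 is the Neapolitan sixth — a major triad on the lowered second degree, here in its customary first inversion. In A# minor that root is B.
So the chord is B-D#-F#.
With the 6 figure the chord is in first inversion; from the bass D# upward in close position it reads D#-F#-B.

D# F# B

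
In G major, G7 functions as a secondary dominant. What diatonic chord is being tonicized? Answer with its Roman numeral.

The chord is a dominant seventh chord on G.
A dominant resolves down a perfect fifth: G → C. In G major, C is scale degree 4, i.e. IV.

IV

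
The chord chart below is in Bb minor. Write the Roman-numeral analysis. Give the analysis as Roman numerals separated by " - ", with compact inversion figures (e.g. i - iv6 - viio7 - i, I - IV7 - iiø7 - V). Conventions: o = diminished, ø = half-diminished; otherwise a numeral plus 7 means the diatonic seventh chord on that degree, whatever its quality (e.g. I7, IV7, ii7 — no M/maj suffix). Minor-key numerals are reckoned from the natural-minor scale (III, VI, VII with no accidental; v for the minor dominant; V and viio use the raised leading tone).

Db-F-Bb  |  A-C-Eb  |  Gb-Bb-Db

i6 - viio - VI

Db-F-Bb has root Bb, degree 1 in Bb minor, so i6.
A-C-Eb: diminished triad on A = scale degree 7 → viio.
Gb-Bb-Db: major triad on Gb = scale degree 6 → VI.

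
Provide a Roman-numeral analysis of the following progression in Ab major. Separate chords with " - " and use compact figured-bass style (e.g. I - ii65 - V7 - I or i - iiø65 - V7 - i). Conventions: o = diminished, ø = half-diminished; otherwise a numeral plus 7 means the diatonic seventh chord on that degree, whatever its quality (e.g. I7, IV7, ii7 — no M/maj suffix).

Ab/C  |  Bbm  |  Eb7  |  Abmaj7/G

Ab/C: root Ab is the tonic; major triad there is I6.
Bbm has root Bb, degree 2 in Ab major, so ii.
Eb7: dominant seventh chord on Eb = scale degree 5 → V7.
Abmaj7/G has root Ab, degree 1 in Ab major, so I42.

I6 - ii - V7 - I42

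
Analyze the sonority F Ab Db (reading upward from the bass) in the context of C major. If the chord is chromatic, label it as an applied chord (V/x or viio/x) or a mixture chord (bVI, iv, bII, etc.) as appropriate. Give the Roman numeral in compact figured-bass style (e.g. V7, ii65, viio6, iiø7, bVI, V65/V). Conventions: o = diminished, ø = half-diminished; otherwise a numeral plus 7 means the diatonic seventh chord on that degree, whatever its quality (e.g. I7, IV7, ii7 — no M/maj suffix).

Stacked in thirds the chord is Db-F-Ab: a major triad on Db.
Db is the lowered second degree of C major (diatonic 2 would be D). This is the Neapolitan sixth — a major triad on the lowered second degree, here in its customary first inversion.
With F in the bass the chord is in first inversion, so the figured bass is 6.

bII6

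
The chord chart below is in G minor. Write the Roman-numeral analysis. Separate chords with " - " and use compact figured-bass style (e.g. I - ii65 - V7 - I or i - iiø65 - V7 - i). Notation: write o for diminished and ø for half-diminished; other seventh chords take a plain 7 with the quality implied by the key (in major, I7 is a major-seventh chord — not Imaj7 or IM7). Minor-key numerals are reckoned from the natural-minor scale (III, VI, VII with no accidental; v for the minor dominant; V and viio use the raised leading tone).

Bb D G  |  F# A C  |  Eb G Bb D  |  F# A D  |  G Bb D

i6 - viio - VI7 - V6 - i

Bb-D-G: minor triad on G = scale degree 1 → i6.
F#-A-C: diminished triad on F# = scale degree 7 → viio.
Eb-G-Bb-D: major seventh chord on Eb = scale degree 6 → VI7.
F#-A-D has root D, degree 5 in G minor, so V6.
G-Bb-D: root G is the tonic; minor triad there is i.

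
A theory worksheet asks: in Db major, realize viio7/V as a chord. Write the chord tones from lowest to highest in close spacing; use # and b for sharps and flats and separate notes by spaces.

G Bb Db Fb

viio7/V is a secondary leading-tone chord. The target V is Ab in Db major; the applied chord is rooted a semitone below, on G.
Building a fully diminished seventh chord on G gives G-Bb-Db-Fb.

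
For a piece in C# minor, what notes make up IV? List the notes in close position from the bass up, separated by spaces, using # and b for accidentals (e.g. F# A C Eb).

F# A# C#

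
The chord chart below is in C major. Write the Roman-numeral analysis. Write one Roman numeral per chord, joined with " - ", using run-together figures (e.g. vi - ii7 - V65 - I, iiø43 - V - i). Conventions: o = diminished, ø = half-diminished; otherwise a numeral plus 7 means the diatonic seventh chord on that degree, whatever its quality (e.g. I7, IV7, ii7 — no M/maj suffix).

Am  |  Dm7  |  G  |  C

Am: minor triad on A = scale degree 6 → vi.
Dm7: minor seventh chord on D = scale degree 2 → ii7.
G: root G is the dominant; major triad there is V.
C has root C, degree 1 in C major, so I.

vi - ii7 - V - I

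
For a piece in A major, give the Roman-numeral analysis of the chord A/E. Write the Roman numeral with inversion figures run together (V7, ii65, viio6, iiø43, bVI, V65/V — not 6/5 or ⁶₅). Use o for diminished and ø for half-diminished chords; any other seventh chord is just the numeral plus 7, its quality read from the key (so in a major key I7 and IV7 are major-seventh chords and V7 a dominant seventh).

I64

The pitches A-C#-E form a major triad rooted on A.
A is scale degree 1 in A major, and a major triad on that degree is written I.
With E in the bass the chord is in second inversion, so the figured bass is 64.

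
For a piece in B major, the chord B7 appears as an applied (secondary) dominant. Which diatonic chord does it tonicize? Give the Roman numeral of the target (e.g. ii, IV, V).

IV

The chord is a dominant seventh chord on B.
A dominant resolves down a perfect fifth: B → E. In B major, E is scale degree 4, i.e. IV.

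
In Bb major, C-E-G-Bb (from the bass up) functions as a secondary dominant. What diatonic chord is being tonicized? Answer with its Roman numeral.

The chord is a dominant seventh chord on C.
A dominant resolves down a perfect fifth: C → F. In Bb major, F is scale degree 5, i.e. V.

V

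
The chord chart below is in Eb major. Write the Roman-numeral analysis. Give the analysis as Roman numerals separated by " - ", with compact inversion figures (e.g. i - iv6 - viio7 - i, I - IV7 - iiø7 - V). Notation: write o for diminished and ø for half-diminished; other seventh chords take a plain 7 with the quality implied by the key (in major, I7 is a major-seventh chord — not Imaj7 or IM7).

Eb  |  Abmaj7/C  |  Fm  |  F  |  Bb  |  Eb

I - IV65 - ii - V/V - V - I

Eb: root Eb is the tonic; major triad there is I.
Abmaj7/C: root Ab is the subdominant; major seventh chord there is IV65.
Fm: root F is the supertonic; minor triad there is ii.
F: a major triad on F, the applied dominant of V → V/V.
Bb: major triad on Bb = scale degree 5 → V.
Eb has root Eb, degree 1 in Eb major, so I.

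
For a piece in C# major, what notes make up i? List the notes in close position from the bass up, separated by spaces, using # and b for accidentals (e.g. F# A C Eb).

C# E G#

i is the minor tonic, borrowed from the parallel minor. In C# major that root is C#.
So the chord is C#-E-G#, a minor triad.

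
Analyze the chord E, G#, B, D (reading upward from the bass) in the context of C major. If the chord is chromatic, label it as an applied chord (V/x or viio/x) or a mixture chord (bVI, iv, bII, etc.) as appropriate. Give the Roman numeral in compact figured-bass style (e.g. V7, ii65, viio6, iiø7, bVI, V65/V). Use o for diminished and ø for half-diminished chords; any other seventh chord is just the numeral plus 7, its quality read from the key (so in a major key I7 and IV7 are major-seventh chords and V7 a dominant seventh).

The pitches E-G#-B-D form a dominant seventh chord rooted on E.
E is not a diatonic chord root with this quality in C major, but it lies a perfect fifth above A (vi), so the chord functions as an applied dominant of vi.

V7/vi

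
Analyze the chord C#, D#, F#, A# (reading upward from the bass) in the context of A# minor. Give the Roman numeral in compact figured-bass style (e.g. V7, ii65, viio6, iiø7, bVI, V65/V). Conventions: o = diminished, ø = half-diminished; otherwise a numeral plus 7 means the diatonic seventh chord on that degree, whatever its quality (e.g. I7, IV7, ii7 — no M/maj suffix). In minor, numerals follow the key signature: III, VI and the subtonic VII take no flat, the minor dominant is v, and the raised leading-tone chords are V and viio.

iv42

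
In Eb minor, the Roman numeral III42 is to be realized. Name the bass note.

III in Eb minor has root Gb; the chord is Gb-Bb-Db-F.
The figure 42 means third inversion — the seventh is in the bass.

F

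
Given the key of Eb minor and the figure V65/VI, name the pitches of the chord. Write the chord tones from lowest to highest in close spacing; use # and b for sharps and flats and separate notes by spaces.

Bb Db Fb Gb

V65/VI is a secondary dominant — the dominant seventh of VI. VI in Eb minor is Cb, so the applied chord's root is Gb, a perfect fifth above.
Building a dominant seventh chord on Gb gives Gb-Bb-Db-Fb.
With the 65 figure the chord is in first inversion; from the bass Bb upward in close position it reads Bb-Db-Fb-Gb.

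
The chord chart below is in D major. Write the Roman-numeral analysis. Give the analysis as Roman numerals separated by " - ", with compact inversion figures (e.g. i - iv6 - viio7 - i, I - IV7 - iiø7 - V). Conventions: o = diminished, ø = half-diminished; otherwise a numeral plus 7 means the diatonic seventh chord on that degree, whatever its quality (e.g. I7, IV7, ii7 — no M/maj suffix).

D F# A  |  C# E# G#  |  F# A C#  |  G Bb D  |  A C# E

I - V/iii - iii - iv - V

D-F#-A has root D, degree 1 in D major, so I.
C#-E#-G#: a major triad on C#, the applied dominant of iii → V/iii.
F#-A-C#: root F# is the mediant; minor triad there is iii.
G-Bb-D: G with this quality isn't in the key; it's iv, borrowed from the parallel minor.
A-C#-E has root A, degree 5 in D major, so V.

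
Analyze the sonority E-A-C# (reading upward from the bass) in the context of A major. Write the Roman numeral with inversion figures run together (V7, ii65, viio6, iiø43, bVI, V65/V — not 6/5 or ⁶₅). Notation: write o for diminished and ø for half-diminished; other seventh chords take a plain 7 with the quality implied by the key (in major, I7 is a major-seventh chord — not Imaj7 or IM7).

I64

The pitches A-C#-E form a major triad rooted on A.
A is scale degree 1 in A major, and a major triad on that degree is written I.
With E in the bass the chord is in second inversion, so the figured bass is 64.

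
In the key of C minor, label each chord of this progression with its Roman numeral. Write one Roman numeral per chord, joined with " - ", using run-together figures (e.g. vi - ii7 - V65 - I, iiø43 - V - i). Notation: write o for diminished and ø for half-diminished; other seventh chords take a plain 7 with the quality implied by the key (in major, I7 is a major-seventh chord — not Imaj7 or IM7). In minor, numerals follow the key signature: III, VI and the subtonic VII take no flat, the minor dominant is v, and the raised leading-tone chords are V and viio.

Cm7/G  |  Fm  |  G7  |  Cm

i43 - iv - V7 - i

Cm7/G: minor seventh chord on C = scale degree 1 → i43.
Fm has root F, degree 4 in C minor, so iv.
G7 has root G, degree 5 in C minor, so V7.
Cm has root C, degree 1 in C minor, so i.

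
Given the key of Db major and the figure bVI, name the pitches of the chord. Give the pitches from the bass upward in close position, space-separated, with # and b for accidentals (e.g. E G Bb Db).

bVI is a major triad on the lowered sixth degree, borrowed from the parallel minor. In Db major that root is Bbb.
So the chord is Bbb-Db-Fb.

Bbb Db Fb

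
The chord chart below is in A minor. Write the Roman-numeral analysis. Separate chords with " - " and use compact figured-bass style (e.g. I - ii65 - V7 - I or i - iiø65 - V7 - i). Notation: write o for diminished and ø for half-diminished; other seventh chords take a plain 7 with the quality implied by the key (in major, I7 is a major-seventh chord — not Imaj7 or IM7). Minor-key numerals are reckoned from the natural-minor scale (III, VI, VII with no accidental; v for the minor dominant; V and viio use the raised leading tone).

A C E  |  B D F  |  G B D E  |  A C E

i - iio - v65 - i

A-C-E: root A is the tonic; minor triad there is i.
B-D-F: diminished triad on B = scale degree 2 → iio.
G-B-D-E: root E is the dominant; minor seventh chord there is v65.
A-C-E: root A is the tonic; minor triad there is i.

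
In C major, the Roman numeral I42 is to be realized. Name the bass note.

I in C major has root C; the chord is C-E-G-B.
The figure 42 means third inversion — the seventh is in the bass.

B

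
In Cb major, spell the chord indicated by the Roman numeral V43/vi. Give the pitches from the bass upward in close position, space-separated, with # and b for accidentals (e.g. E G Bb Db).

Bb Db Eb G

The slash means an applied dominant: we want the dominant of vi. In Cb major, vi is Ab minor, and its dominant is built on Eb.
Building a dominant seventh chord on Eb gives Eb-G-Bb-Db.
The figured bass 43 indicates second inversion, placing the fifth (Bb) in the bass: Bb-Db-Eb-G.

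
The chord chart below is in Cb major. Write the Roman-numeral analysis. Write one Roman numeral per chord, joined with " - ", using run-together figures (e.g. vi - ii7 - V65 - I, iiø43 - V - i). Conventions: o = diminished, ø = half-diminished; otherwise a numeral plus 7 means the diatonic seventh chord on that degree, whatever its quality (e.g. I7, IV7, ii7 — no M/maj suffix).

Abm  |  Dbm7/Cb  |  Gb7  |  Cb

vi - ii42 - V7 - I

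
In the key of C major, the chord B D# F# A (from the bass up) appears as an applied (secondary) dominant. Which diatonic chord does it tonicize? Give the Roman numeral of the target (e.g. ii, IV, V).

iii

The chord is a dominant seventh chord on B.
A dominant resolves down a perfect fifth: B → E. In C major, E is scale degree 3, i.e. iii.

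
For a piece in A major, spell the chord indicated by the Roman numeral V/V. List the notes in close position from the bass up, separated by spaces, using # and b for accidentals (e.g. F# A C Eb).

B D# F#

V/V is a secondary dominant — the dominant triad of V. V in A major is E, so the applied chord's root is B, a perfect fifth above.
Building a major triad on B gives B-D#-F#.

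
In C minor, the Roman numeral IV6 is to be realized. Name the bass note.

IV in C minor has root F; the chord is F-A-C.
The figure 6 means first inversion — the third is in the bass.

A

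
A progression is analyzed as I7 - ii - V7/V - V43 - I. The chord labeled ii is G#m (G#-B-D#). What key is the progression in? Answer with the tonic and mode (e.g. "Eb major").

F# major

ii is given as G#-B-D# — a minor triad with root G#.
If G# is scale degree 2 and the mode makes that degree carry a minor triad, the tonic is F# and the mode is major.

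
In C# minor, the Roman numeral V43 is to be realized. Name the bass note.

D#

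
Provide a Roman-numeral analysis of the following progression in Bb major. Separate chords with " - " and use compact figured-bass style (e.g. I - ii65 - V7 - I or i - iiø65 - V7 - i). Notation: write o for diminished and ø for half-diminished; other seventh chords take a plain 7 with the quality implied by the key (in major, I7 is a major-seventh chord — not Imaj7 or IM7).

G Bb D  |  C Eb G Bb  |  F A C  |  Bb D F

G-Bb-D: root G is the submediant; minor triad there is vi.
C-Eb-G-Bb: minor seventh chord on C = scale degree 2 → ii7.
F-A-C: major triad on F = scale degree 5 → V.
Bb-D-F has root Bb, degree 1 in Bb major, so I.

vi - ii7 - V - I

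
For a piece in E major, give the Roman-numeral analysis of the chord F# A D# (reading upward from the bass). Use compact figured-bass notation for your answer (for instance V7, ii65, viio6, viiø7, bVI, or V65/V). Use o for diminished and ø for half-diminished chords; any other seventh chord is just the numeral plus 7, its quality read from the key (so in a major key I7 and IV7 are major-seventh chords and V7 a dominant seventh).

viio6

Stacked in thirds the chord is D#-F#-A: a diminished triad on D#.
D# is scale degree 7 in E major, and a diminished triad on that degree is written viio.
With F# in the bass the chord is in first inversion, so the figured bass is 6.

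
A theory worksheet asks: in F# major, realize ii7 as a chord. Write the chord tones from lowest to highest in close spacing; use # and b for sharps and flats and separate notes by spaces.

In F# major, scale degree 2 is G#, and the diatonic chord built there is a minor seventh chord.
That chord is spelled G#-B-D#-F#.

G# B D# F#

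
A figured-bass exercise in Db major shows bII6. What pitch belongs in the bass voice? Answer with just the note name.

bII in Db major has root Ebb; the chord is Ebb-Gb-Bbb.
The figure 6 means first inversion — the third is in the bass.

Gb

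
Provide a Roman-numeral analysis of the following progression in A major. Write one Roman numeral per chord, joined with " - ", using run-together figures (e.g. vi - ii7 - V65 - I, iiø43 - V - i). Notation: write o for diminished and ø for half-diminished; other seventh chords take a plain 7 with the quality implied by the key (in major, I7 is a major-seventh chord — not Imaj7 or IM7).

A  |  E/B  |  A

I - V64 - I

A has root A, degree 1 in A major, so I.
E/B has root E, degree 5 in A major, so V64.
A: root A is the tonic; major triad there is I.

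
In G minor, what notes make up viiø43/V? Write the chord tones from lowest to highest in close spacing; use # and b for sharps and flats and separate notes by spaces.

G B C# E

The slash marks an applied leading-tone chord: viio of V. In G minor, V is D, so the leading tone to it is C#, a half step below.
Building a half-diminished seventh chord on C# gives C#-E-G-B.
With the 43 figure the chord is in second inversion; from the bass G upward in close position it reads G-B-C#-E.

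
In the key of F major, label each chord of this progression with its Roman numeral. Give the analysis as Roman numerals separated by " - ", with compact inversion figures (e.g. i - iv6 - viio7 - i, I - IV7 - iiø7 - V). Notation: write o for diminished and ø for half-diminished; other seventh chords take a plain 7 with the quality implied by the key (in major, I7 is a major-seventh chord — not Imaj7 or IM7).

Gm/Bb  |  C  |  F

ii6 - V - I

Gm/Bb: root G is the supertonic; minor triad there is ii6.
C has root C, degree 5 in F major, so V.
F: major triad on F = scale degree 1 → I.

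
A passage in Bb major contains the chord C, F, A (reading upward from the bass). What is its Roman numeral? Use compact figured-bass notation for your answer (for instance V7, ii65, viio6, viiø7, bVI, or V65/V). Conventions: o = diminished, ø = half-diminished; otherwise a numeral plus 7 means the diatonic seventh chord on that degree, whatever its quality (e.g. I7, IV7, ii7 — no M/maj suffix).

The pitches F-A-C form a major triad rooted on F.
F is scale degree 5 in Bb major, and a major triad on that degree is written V.
With C in the bass the chord is in second inversion, so the figured bass is 64.

V64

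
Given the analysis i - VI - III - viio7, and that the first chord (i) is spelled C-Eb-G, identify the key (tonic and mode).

C minor

The chord Cm is a minor triad rooted on C; its label is i.
If C is scale degree 1 and the mode makes that degree carry a minor triad, the tonic is C and the mode is minor.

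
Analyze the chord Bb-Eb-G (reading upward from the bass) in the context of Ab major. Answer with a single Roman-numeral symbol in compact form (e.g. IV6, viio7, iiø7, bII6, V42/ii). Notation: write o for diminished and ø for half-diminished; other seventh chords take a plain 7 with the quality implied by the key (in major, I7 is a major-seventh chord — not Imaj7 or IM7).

V64

Stacked in thirds the chord is Eb-G-Bb: a major triad on Eb.
Eb is scale degree 5 in Ab major, and a major triad on that degree is written V.
With Bb in the bass the chord is in second inversion, so the figured bass is 64.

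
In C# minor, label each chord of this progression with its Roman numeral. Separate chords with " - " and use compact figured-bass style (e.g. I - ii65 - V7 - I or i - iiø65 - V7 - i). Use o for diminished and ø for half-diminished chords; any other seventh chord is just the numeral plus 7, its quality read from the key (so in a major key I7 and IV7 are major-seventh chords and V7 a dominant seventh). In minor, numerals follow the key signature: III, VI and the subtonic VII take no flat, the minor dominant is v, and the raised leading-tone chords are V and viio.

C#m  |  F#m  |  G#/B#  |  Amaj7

i - iv - V6 - VI7

C#m has root C#, degree 1 in C# minor, so i.
F#m: root F# is the subdominant; minor triad there is iv.
G#/B# has root G#, degree 5 in C# minor, so V6.
Amaj7: major seventh chord on A = scale degree 6 → VI7.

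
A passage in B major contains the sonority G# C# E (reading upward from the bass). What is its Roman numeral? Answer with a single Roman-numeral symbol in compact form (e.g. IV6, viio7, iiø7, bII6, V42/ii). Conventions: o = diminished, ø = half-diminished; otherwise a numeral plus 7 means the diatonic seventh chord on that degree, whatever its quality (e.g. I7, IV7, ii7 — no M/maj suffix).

Stacked in thirds the chord is C#-E-G#: a minor triad on C#.
C# is scale degree 2 in B major, and a minor triad on that degree is written ii.
With G# in the bass the chord is in second inversion, so the figured bass is 64.

ii64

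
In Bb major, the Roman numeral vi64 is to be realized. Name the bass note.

vi in Bb major has root G; the chord is G-Bb-D.
The figure 64 means second inversion — the fifth is in the bass.

D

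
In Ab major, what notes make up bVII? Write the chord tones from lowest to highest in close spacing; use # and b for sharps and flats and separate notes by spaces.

Scale degree 7 in Ab major is G; lowering it a half step gives Gb. bVII is a major triad on the lowered seventh degree (the subtonic), borrowed from the parallel minor.
So the chord is Gb-Bb-Db.

Gb Bb Db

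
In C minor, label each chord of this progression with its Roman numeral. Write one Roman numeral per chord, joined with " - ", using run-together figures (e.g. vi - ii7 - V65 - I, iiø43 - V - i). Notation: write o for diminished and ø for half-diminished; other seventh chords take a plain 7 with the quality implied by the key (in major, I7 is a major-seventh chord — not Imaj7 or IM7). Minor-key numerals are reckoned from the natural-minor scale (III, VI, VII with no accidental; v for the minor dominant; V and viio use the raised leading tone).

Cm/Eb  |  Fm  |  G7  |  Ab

i6 - iv - V7 - VI

Cm/Eb has root C, degree 1 in C minor, so i6.
Fm: minor triad on F = scale degree 4 → iv.
G7: root G is the dominant; dominant seventh chord there is V7.
Ab: root Ab is the submediant; major triad there is VI.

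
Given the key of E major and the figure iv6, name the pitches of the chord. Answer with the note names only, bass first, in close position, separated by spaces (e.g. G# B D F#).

C E A

iv6 is the minor subdominant, borrowed from the parallel minor. In E major that root is A.
So the chord is A-C-E, a minor triad.
The figured bass 6 indicates first inversion, placing the third (C) in the bass: C-E-A.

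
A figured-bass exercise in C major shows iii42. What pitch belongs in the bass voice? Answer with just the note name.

iii in C major has root E; the chord is E-G-B-D.
The figure 42 means third inversion — the seventh is in the bass.

D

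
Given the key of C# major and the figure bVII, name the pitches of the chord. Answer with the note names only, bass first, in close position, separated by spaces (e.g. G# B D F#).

B D# F#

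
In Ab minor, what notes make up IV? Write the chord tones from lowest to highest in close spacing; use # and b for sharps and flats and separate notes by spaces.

Db F Ab

Scale degree 4 in Ab minor is Db; here the chord built on it is altered to a major triad. IV is the major subdominant, borrowed from the parallel major.
So the chord is Db-F-Ab.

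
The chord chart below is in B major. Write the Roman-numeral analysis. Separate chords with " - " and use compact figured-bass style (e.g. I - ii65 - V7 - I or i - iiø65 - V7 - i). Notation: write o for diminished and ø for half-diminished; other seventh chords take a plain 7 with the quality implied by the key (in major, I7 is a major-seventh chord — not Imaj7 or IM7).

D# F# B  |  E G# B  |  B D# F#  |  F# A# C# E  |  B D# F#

I6 - IV - I - V7 - I

D#-F#-B has root B, degree 1 in B major, so I6.
E-G#-B: major triad on E = scale degree 4 → IV.
B-D#-F#: root B is the tonic; major triad there is I.
F#-A#-C#-E: dominant seventh chord on F# = scale degree 5 → V7.
B-D#-F#: root B is the tonic; major triad there is I.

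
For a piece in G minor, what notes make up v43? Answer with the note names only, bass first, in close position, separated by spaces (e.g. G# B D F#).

A C D F

In G minor, the fifth degree is D, and the diatonic chord built there is a minor seventh chord.
That chord is spelled D-F-A-C.
The figured bass 43 indicates second inversion, placing the fifth (A) in the bass: A-C-D-F.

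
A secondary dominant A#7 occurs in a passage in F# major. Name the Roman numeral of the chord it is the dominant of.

vi

The chord is a dominant seventh chord on A#.
A dominant resolves down a perfect fifth: A# → D#. In F# major, D# is scale degree 6, i.e. vi.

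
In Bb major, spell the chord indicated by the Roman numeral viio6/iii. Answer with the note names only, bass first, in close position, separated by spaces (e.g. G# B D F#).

E G C#

viio6/iii is a secondary leading-tone chord. The target iii is D in Bb major; the applied chord is rooted a semitone below, on C#.
Building a diminished triad on C# gives C#-E-G.
The figured bass 6 indicates first inversion, placing the third (E) in the bass: E-G-C#.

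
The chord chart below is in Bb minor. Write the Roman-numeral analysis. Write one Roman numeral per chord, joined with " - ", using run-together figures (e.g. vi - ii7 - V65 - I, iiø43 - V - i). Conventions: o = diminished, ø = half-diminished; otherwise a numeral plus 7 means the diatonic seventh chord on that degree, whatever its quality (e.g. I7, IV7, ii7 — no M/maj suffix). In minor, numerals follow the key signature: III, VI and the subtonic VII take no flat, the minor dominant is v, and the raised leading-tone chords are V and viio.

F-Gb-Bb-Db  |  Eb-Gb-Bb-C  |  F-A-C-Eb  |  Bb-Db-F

F-Gb-Bb-Db has root Gb, degree 6 in Bb minor, so VI42.
Eb-Gb-Bb-C: root C is the supertonic; half-diminished seventh chord there is iiø65.
F-A-C-Eb: root F is the dominant; dominant seventh chord there is V7.
Bb-Db-F: minor triad on Bb = scale degree 1 → i.

VI42 - iiø65 - V7 - i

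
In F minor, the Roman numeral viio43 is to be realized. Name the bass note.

Bb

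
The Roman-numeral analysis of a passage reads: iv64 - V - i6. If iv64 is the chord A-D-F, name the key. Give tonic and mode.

iv64 is given as A-D-F — a minor triad with root D.
If D is scale degree 4 and the mode makes that degree carry a minor triad, the tonic is A and the mode is minor.

A minor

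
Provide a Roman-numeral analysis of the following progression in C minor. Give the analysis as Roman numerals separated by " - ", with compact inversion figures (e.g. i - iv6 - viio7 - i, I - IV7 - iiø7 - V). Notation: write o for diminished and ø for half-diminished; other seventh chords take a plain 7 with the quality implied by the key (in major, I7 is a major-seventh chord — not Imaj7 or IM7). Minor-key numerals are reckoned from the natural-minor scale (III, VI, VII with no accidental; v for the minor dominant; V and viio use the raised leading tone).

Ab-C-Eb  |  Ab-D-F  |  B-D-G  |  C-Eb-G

Ab-C-Eb has root Ab, degree 6 in C minor, so VI.
Ab-D-F has root D, degree 2 in C minor, so iio64.
B-D-G: major triad on G = scale degree 5 → V6.
C-Eb-G has root C, degree 1 in C minor, so i.

VI - iio64 - V6 - i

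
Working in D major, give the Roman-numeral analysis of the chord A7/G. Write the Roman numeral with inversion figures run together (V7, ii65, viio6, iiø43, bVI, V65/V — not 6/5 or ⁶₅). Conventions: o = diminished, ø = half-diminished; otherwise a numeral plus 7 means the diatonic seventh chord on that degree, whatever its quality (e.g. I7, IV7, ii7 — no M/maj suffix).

V42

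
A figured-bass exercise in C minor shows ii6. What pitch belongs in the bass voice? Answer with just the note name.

ii in C minor has root D; the chord is D-F-A.
The figure 6 means first inversion — the third is in the bass.

F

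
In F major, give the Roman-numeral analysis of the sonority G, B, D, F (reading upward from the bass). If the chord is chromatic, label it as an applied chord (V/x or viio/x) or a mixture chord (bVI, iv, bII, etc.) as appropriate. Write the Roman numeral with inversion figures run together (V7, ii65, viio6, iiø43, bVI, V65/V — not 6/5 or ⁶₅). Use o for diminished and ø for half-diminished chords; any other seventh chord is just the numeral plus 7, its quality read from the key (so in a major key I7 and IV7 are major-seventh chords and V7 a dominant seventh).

The pitches G-B-D-F form a dominant seventh chord rooted on G.
G is not a diatonic chord root with this quality in F major, but it lies a perfect fifth above C (V), so the chord functions as an applied dominant of V.

V7/V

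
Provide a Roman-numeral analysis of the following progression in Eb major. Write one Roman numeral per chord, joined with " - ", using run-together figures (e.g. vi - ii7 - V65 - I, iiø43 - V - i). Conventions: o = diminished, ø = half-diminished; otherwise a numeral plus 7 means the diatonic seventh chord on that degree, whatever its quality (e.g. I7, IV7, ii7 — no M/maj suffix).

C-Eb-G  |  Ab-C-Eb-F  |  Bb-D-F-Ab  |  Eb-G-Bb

C-Eb-G has root C, degree 6 in Eb major, so vi.
Ab-C-Eb-F has root F, degree 2 in Eb major, so ii65.
Bb-D-F-Ab: root Bb is the dominant; dominant seventh chord there is V7.
Eb-G-Bb: root Eb is the tonic; major triad there is I.

vi - ii65 - V7 - I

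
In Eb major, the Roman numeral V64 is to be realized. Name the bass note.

V in Eb major has root Bb; the chord is Bb-D-F.
The figure 64 means second inversion — the fifth is in the bass.

F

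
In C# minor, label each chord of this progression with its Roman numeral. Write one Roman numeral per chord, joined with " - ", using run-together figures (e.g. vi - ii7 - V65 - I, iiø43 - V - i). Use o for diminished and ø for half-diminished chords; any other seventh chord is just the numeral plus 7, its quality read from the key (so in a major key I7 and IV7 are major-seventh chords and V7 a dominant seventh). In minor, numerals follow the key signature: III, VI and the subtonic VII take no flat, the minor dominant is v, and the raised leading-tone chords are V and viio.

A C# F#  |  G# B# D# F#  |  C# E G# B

iv6 - V7 - i7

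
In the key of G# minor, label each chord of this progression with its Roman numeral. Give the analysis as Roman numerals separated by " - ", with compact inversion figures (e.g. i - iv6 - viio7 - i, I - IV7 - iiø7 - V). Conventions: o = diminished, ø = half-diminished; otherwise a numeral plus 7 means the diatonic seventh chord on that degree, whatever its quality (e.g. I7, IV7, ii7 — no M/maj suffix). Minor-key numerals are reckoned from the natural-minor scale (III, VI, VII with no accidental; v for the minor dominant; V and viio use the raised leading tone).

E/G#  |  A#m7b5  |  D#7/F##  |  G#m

E/G# has root E, degree 6 in G# minor, so VI6.
A#m7b5: root A# is the supertonic; half-diminished seventh chord there is iiø7.
D#7/F##: root D# is the dominant; dominant seventh chord there is V65.
G#m: root G# is the tonic; minor triad there is i.

VI6 - iiø7 - V65 - i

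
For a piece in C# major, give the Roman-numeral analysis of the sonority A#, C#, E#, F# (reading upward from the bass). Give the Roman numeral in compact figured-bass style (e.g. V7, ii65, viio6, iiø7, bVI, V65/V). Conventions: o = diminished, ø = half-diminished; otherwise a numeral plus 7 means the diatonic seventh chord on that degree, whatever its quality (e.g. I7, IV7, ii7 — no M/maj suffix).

IV65

Stacked in thirds the chord is F#-A#-C#-E#: a major seventh chord on F#.
F# is scale degree 4 in C# major, and a major seventh chord on that degree is written IV7.
With A# in the bass the chord is in first inversion, so the figured bass is 65.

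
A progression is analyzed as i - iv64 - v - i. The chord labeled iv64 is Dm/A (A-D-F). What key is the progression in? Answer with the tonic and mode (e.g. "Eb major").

A minor

iv64 is given as A-D-F — a minor triad with root D.
Counting down 3 scale steps from D places the tonic on A; a minor triad on degree 4 is diatonic only in minor.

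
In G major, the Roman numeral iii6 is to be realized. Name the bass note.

D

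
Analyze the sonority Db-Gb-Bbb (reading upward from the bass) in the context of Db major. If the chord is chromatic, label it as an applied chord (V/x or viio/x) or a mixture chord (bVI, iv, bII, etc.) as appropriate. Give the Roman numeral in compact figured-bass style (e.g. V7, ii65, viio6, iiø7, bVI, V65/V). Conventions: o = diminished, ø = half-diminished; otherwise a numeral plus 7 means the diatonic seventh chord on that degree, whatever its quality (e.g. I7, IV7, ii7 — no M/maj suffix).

iv64

The pitches Gb-Bbb-Db form a minor triad rooted on Gb.
Gb is the fourth degree of Db major. This is the minor subdominant, borrowed from the parallel minor.
With Db in the bass the chord is in second inversion, so the figured bass is 64.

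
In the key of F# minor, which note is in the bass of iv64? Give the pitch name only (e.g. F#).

F#

iv in F# minor has root B; the chord is B-D-F#.
The figure 64 means second inversion — the fifth is in the bass.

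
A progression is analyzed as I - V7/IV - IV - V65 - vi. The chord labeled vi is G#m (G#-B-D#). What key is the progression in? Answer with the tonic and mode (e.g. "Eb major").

B major

The anchor chord is a minor triad on G#, labeled vi.
If G# is scale degree 6 and the mode makes that degree carry a minor triad, the tonic is B and the mode is major.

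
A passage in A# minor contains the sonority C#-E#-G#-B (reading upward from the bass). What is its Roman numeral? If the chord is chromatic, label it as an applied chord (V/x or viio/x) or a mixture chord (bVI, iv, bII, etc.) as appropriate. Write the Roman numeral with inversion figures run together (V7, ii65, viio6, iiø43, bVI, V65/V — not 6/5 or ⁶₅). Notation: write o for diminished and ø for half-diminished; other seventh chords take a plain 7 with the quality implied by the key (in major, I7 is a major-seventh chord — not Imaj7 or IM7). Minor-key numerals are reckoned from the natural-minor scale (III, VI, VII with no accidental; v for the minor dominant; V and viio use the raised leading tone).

V7/VI

The pitches C#-E#-G#-B form a dominant seventh chord rooted on C#.
C# is not a diatonic chord root with this quality in A# minor, but it lies a perfect fifth above F# (VI), so the chord functions as an applied dominant of VI.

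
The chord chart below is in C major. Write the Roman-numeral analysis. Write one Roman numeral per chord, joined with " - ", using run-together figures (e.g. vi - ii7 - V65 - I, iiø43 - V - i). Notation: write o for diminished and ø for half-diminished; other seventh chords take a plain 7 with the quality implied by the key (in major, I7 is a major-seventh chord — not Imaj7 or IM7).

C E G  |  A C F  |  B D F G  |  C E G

C-E-G: root C is the tonic; major triad there is I.
A-C-F: major triad on F = scale degree 4 → IV6.
B-D-F-G has root G, degree 5 in C major, so V65.
C-E-G: major triad on C = scale degree 1 → I.

I - IV6 - V65 - I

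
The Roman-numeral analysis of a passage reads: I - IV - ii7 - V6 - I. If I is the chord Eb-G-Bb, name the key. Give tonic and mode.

Eb major

The chord Eb is a major triad rooted on Eb; its label is I.
If Eb is scale degree 1 and the mode makes that degree carry a major triad, the tonic is Eb and the mode is major.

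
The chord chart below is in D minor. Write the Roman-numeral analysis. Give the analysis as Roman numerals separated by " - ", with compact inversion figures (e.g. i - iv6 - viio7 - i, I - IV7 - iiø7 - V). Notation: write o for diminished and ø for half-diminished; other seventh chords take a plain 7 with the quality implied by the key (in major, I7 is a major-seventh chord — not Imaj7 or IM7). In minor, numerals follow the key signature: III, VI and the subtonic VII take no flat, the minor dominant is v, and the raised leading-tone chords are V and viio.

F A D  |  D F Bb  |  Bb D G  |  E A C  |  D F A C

i6 - VI6 - iv6 - v64 - i7

F-A-D: minor triad on D = scale degree 1 → i6.
D-F-Bb: major triad on Bb = scale degree 6 → VI6.
Bb-D-G: minor triad on G = scale degree 4 → iv6.
E-A-C: root A is the dominant; minor triad there is v64.
D-F-A-C: root D is the tonic; minor seventh chord there is i7.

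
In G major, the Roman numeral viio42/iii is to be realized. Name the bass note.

G

The applied chord viio42/iii is rooted on A#: A#-C#-E-G.
The figure 42 means third inversion — the seventh is in the bass.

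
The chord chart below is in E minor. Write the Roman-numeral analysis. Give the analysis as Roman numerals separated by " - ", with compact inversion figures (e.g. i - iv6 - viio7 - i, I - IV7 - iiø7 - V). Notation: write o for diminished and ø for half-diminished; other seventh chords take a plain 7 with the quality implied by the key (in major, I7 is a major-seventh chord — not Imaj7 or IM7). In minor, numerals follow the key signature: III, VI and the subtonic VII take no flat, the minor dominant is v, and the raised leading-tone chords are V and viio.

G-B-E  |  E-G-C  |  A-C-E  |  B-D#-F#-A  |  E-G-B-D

i6 - VI6 - iv - V7 - i7

G-B-E: minor triad on E = scale degree 1 → i6.
E-G-C: root C is the submediant; major triad there is VI6.
A-C-E: root A is the subdominant; minor triad there is iv.
B-D#-F#-A: dominant seventh chord on B = scale degree 5 → V7.
E-G-B-D: root E is the tonic; minor seventh chord there is i7.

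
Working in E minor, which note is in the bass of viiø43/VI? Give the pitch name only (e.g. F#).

F

The applied chord viiø43/VI is rooted on B: B-D-F-A.
The figure 43 means second inversion — the fifth is in the bass.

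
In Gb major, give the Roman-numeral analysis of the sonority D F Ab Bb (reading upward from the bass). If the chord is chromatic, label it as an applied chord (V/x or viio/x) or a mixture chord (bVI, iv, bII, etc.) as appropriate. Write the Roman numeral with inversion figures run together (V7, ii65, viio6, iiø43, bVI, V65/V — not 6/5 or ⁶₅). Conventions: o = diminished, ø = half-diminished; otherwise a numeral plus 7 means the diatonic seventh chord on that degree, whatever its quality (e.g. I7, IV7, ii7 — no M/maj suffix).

V65/vi

Stacked in thirds the chord is Bb-D-F-Ab: a dominant seventh chord on Bb.
Bb is not a diatonic chord root with this quality in Gb major, but it lies a perfect fifth above Eb (vi), so the chord functions as an applied dominant of vi.
With D in the bass the chord is in first inversion, so the figured bass is 65.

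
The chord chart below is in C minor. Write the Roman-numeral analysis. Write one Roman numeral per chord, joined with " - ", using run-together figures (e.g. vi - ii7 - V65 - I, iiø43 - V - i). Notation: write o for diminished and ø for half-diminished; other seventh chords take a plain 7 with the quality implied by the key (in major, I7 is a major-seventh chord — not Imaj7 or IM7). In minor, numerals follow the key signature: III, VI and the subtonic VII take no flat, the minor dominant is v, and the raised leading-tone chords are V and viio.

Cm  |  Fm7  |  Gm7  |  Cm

i - iv7 - v7 - i

Cm: minor triad on C = scale degree 1 → i.
Fm7 has root F, degree 4 in C minor, so iv7.
Gm7 has root G, degree 5 in C minor, so v7.
Cm has root C, degree 1 in C minor, so i.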